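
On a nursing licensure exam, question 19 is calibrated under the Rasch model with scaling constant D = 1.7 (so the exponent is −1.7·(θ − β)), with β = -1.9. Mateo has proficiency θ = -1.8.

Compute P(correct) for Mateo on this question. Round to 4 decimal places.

0.5424

P(θ) = 1 / (1 + exp(−D·(θ − β)))
Exponent: 1.7 × (-1.8 − (-1.9)) = 0.1700
1/(1 + e^{-0.1700}) = 0.5424
P = 0.5424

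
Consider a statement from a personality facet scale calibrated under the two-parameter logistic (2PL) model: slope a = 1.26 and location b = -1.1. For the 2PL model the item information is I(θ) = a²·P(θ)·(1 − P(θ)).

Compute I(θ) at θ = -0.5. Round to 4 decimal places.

P = 1/(1+e^{-0.7560}) = 0.6805
P(1−P) = 0.6805 × 0.3195 = 0.2174
I = a² × P(1−P) = 1.26² × 0.2174 = 0.34518

0.3452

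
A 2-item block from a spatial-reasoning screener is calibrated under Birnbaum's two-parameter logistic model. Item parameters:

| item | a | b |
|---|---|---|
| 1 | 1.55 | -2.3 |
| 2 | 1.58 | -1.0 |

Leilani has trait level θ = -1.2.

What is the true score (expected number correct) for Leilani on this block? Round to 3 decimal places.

P(θ) = 1 / (1 + exp(−a(θ − b)))
P_1 = 1/(1+e^{-1.7050}) = 0.8462
P_2 = 1/(1+e^{0.3160}) = 0.4217
E[score] = 0.8462 + 0.4217 = 1.2678

1.268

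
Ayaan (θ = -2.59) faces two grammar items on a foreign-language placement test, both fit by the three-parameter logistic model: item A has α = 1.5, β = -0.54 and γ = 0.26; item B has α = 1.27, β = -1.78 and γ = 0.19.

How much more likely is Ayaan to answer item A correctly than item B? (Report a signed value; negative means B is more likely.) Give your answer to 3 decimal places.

P(θ) = γ + (1 − γ) · 1 / (1 + exp(−α(θ − β)))
P_A = 0.2927
P_B = 0.4033
P_A − P_B = -0.1106

-0.111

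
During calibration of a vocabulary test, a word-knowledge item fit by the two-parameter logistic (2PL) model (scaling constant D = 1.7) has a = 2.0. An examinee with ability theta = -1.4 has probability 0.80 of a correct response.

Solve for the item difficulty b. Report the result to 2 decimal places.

-1.81

P(theta) = 1 / (1 + exp(−D·a(theta − b)))
logit(0.80) = ln(0.80/0.20) = 1.3863
b = theta − logit/(1.7·a) = -1.4 − 1.3863/3.4000 = -1.8077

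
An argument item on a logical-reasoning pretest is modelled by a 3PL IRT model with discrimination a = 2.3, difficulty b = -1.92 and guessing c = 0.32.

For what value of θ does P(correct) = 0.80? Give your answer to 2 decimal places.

P(θ) = c + (1 − c) · 1 / (1 + exp(−a(θ − b)))
Remove guessing floor: (0.80 − 0.32)/(1 − 0.32) = 0.7059
logit = ln(0.7059/0.2941) = 0.8755
θ = b + logit/(a) = -1.92 + 0.8755/2.3000 = -1.5394

-1.54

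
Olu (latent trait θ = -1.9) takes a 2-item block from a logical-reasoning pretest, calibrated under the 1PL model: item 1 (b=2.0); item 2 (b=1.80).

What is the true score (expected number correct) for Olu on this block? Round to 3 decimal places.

0.044

P(θ) = 1 / (1 + exp(−(θ − b)))
P_1 = 1/(1+e^{3.9000}) = 0.0198
P_2 = 1/(1+e^{3.7000}) = 0.0241
E[score] = 0.0198 + 0.0241 = 0.0440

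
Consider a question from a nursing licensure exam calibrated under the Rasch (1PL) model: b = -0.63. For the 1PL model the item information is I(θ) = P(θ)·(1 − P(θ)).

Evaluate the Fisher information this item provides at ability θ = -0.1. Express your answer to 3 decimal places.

0.233

P = 1/(1+e^{-0.5300}) = 0.6295
P(1−P) = 0.6295 × 0.3705 = 0.2332
I = P(1−P) = 0.23323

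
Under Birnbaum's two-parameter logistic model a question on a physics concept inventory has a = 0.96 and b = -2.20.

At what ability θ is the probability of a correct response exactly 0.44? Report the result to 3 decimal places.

-2.451

P(θ) = 1 / (1 + exp(−a(θ − b)))
logit = ln(0.4400/0.5600) = -0.2412
θ = b + logit/(a) = -2.20 + (-0.2412)/0.9600 = -2.4512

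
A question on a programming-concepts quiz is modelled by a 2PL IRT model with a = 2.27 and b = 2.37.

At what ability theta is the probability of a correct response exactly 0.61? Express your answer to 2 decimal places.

2.57

P(theta) = 1 / (1 + exp(−a(theta − b)))
logit = ln(0.6100/0.3900) = 0.4473
theta = b + logit/(a) = 2.37 + 0.4473/2.2700 = 2.5671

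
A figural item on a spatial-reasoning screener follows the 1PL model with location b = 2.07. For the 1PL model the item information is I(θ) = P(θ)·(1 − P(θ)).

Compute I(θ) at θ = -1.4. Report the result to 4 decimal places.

P = 1/(1+e^{3.4700}) = 0.0302
P(1−P) = 0.0302 × 0.9698 = 0.0293
I = P(1−P) = 0.02927

0.0293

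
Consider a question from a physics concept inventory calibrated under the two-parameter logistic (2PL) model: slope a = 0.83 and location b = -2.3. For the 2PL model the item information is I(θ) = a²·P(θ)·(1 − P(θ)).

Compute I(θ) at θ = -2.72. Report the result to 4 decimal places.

P = 1/(1+e^{0.3486}) = 0.4137
P(1−P) = 0.4137 × 0.5863 = 0.2426
I = a² × P(1−P) = 0.83² × 0.2426 = 0.16710

0.1671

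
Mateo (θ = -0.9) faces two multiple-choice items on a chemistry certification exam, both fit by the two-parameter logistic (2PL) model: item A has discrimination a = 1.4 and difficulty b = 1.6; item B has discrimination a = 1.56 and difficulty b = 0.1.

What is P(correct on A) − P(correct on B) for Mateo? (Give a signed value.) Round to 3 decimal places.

P(θ) = 1 / (1 + exp(−a(θ − b)))
P_A = 0.0293
P_B = 0.1736
P_A − P_B = -0.1443

-0.144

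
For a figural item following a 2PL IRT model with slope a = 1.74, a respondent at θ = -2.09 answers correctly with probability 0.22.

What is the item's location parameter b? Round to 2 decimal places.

-1.36

P(θ) = 1 / (1 + exp(−a(θ − b)))
logit(0.22) = ln(0.22/0.78) = -1.2657
b = θ − logit/(a) = -2.09 − (-1.2657)/1.7400 = -1.3626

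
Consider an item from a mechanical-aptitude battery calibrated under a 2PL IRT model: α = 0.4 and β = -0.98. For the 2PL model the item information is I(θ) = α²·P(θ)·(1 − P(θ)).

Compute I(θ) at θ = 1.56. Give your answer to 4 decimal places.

P = 1/(1+e^{-1.0160}) = 0.7342
P(1−P) = 0.7342 × 0.2658 = 0.1952
I = α² × P(1−P) = 0.4² × 0.1952 = 0.03122

0.0312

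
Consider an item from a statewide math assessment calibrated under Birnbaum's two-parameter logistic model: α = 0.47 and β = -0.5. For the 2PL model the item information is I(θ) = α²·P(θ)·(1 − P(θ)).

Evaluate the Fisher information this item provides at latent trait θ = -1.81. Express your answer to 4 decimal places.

0.0503

P = 1/(1+e^{0.6157}) = 0.3508
P(1−P) = 0.3508 × 0.6492 = 0.2277
I = α² × P(1−P) = 0.47² × 0.2277 = 0.05030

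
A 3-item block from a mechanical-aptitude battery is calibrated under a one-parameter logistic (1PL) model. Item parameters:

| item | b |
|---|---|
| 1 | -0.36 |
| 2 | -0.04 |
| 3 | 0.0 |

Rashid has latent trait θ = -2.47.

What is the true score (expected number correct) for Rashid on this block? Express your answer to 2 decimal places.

0.27

P(θ) = 1 / (1 + exp(−(θ − b)))
P_1 = 1/(1+e^{2.1100}) = 0.1081
P_2 = 1/(1+e^{2.4300}) = 0.0809
P_3 = 1/(1+e^{2.4700}) = 0.0780
E[score] = 0.1081 + 0.0809 + 0.0780 = 0.2670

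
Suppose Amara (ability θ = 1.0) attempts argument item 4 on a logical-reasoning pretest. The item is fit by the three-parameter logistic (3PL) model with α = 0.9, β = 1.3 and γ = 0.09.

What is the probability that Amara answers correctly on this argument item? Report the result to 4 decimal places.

P(θ) = γ + (1 − γ) · 1 / (1 + exp(−α(θ − β)))
Exponent: 0.9 × (1.0 − 1.3) = -0.2700
1/(1 + e^{0.2700}) = 0.4329
P = 0.09 + 0.91 × 0.4329 = 0.4839

0.4839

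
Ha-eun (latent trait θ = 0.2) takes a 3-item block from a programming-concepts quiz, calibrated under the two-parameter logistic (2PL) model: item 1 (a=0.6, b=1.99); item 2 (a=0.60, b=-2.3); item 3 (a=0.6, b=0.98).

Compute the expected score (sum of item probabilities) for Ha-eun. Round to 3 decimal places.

P(θ) = 1 / (1 + exp(−a(θ − b)))
P_1 = 1/(1+e^{1.0740}) = 0.2546
P_2 = 1/(1+e^{-1.5000}) = 0.8176
P_3 = 1/(1+e^{0.4680}) = 0.3851
E[score] = 0.2546 + 0.8176 + 0.3851 = 1.4573

1.457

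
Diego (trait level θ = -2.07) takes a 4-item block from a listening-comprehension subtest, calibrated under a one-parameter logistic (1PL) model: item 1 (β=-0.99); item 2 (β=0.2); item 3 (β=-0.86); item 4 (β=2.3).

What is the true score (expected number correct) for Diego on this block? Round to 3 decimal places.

0.589

P(θ) = 1 / (1 + exp(−(θ − β)))
P_1 = 1/(1+e^{1.0800}) = 0.2535
P_2 = 1/(1+e^{2.2700}) = 0.0936
P_3 = 1/(1+e^{1.2100}) = 0.2297
P_4 = 1/(1+e^{4.3700}) = 0.0125
E[score] = 0.2535 + 0.0936 + 0.2297 + 0.0125 = 0.5893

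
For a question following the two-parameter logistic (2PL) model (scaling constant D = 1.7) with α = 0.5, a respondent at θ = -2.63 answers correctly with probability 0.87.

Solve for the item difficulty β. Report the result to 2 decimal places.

P(θ) = 1 / (1 + exp(−D·α(θ − β)))
logit(0.87) = ln(0.87/0.13) = 1.9010
β = θ − logit/(1.7·α) = -2.63 − 1.9010/0.8500 = -4.8664

-4.87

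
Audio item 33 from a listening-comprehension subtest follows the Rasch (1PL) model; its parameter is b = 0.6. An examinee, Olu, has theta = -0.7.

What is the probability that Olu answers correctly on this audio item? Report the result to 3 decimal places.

P(theta) = 1 / (1 + exp(−(theta − b)))
Exponent: (-0.7 − 0.6) = -1.3000
1/(1 + e^{1.3000}) = 0.2142
P = 0.2142

0.214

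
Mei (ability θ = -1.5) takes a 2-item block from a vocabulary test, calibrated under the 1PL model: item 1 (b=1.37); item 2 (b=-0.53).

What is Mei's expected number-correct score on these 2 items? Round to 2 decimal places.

0.33

P(θ) = 1 / (1 + exp(−(θ − b)))
P_1 = 1/(1+e^{2.8700}) = 0.0537
P_2 = 1/(1+e^{0.9700}) = 0.2749
E[score] = 0.0537 + 0.2749 = 0.3285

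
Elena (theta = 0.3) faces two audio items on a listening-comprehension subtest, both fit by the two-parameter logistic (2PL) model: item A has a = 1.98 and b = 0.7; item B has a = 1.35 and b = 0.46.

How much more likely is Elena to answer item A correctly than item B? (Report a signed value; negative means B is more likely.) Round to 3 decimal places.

-0.134

P(theta) = 1 / (1 + exp(−a(theta − b)))
P_A = 0.3117
P_B = 0.4462
P_A − P_B = -0.1345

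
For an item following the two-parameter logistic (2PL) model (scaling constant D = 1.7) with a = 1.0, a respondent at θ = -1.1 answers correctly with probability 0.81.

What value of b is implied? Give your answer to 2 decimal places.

-1.95

P(θ) = 1 / (1 + exp(−D·a(θ − b)))
logit(0.81) = ln(0.81/0.19) = 1.4500
b = θ − logit/(1.7·a) = -1.1 − 1.4500/1.7000 = -1.9529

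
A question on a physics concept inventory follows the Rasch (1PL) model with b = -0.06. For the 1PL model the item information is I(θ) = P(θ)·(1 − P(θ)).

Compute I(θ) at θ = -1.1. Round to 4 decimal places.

0.1930

P = 1/(1+e^{1.0400}) = 0.2611
P(1−P) = 0.2611 × 0.7389 = 0.1930
I = P(1−P) = 0.19295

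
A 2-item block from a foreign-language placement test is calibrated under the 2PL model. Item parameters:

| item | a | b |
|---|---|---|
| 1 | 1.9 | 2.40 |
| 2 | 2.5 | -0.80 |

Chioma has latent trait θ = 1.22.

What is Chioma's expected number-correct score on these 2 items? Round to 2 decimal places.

1.09

P(θ) = 1 / (1 + exp(−a(θ − b)))
P_1 = 1/(1+e^{2.2420}) = 0.0960
P_2 = 1/(1+e^{-5.0500}) = 0.9936
E[score] = 0.0960 + 0.9936 = 1.0897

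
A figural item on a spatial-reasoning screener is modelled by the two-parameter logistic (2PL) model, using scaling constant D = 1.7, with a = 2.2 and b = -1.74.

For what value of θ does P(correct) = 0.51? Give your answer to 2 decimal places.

-1.73

P(θ) = 1 / (1 + exp(−D·a(θ − b)))
logit = ln(0.5100/0.4900) = 0.0400
θ = b + logit/(1.7·a) = -1.74 + 0.0400/3.7400 = -1.7293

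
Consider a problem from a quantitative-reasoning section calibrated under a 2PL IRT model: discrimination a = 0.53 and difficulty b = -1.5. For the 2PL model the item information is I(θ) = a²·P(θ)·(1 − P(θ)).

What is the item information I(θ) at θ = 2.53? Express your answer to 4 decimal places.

P = 1/(1+e^{-2.1359}) = 0.8943
P(1−P) = 0.8943 × 0.1057 = 0.0945
I = a² × P(1−P) = 0.53² × 0.0945 = 0.02654

0.0265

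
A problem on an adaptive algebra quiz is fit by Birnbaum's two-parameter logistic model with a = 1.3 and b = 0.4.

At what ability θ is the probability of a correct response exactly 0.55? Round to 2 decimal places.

0.55

P(θ) = 1 / (1 + exp(−a(θ − b)))
logit = ln(0.5500/0.4500) = 0.2007
θ = b + logit/(a) = 0.4 + 0.2007/1.3000 = 0.5544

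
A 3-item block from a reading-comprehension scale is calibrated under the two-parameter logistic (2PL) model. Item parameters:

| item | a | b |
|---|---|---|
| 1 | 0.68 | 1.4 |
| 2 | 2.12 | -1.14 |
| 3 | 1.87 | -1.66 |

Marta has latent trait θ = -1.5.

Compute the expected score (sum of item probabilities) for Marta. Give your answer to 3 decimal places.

P(θ) = 1 / (1 + exp(−a(θ − b)))
P_1 = 1/(1+e^{1.9720}) = 0.1222
P_2 = 1/(1+e^{0.7632}) = 0.3180
P_3 = 1/(1+e^{-0.2992}) = 0.5742
E[score] = 0.1222 + 0.3180 + 0.5742 = 1.0144

1.014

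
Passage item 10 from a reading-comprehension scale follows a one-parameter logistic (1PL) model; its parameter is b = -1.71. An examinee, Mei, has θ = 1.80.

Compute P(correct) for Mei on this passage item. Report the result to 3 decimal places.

P(θ) = 1 / (1 + exp(−(θ − b)))
Exponent: (1.80 − (-1.71)) = 3.5100
1/(1 + e^{-3.5100}) = 0.9710
P = 0.9710

0.971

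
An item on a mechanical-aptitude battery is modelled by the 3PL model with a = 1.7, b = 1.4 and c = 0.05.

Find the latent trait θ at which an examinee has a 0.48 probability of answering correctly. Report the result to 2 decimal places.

1.29

P(θ) = c + (1 − c) · 1 / (1 + exp(−a(θ − b)))
Remove guessing floor: (0.48 − 0.05)/(1 − 0.05) = 0.4526
logit = ln(0.4526/0.5474) = -0.1900
θ = b + logit/(a) = 1.4 + (-0.1900)/1.7000 = 1.2882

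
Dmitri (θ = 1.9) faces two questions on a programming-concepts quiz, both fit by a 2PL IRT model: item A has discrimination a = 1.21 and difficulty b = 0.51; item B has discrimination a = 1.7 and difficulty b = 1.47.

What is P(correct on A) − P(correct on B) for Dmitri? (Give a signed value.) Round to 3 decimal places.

0.168

P(θ) = 1 / (1 + exp(−a(θ − b)))
P_A = 0.8432
P_B = 0.6750
P_A − P_B = 0.1681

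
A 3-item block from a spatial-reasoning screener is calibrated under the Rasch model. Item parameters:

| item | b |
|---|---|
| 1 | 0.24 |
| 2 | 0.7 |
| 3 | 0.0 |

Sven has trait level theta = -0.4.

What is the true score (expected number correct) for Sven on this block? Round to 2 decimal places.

P(theta) = 1 / (1 + exp(−(theta − b)))
P_1 = 1/(1+e^{0.6400}) = 0.3452
P_2 = 1/(1+e^{1.1000}) = 0.2497
P_3 = 1/(1+e^{0.4000}) = 0.4013
E[score] = 0.3452 + 0.2497 + 0.4013 = 0.9963

1.00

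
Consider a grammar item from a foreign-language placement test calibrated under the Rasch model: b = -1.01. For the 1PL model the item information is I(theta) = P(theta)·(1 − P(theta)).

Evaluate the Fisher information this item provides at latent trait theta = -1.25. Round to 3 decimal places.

P = 1/(1+e^{0.2400}) = 0.4403
P(1−P) = 0.4403 × 0.5597 = 0.2464
I = P(1−P) = 0.24643

0.246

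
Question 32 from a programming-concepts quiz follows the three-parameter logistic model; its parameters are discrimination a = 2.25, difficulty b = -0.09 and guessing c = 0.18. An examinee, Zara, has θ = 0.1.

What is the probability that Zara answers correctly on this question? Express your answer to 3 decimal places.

P(θ) = c + (1 − c) · 1 / (1 + exp(−a(θ − b)))
Exponent: 2.25 × (0.1 − (-0.09)) = 0.4275
1/(1 + e^{-0.4275}) = 0.6053
P = 0.18 + 0.82 × 0.6053 = 0.6763

0.676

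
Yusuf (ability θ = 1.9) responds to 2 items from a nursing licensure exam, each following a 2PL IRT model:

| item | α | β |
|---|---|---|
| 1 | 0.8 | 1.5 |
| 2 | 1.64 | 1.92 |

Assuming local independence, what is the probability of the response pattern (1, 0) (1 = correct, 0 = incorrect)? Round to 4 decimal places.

0.2944

P(θ) = 1 / (1 + exp(−α(θ − β)))
P_1 = 1/(1+e^{-0.3200}) = 0.5793
P_2 = 1/(1+e^{0.0328}) = 0.4918
L = P_1 × (1−P_2) = 0.5793 × 0.5082 = 0.29441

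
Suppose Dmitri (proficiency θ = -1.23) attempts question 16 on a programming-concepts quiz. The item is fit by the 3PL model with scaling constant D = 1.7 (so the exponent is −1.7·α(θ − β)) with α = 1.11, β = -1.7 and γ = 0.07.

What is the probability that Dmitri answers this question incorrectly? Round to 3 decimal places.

0.271

P(θ) = γ + (1 − γ) · 1 / (1 + exp(−D·α(θ − β)))
Exponent: 1.7 × 1.11 × (-1.23 − (-1.7)) = 0.8869
1/(1 + e^{-0.8869}) = 0.7082
P = 0.07 + 0.93 × 0.7082 = 0.7287
P(incorrect) = 1 − 0.7287 = 0.2713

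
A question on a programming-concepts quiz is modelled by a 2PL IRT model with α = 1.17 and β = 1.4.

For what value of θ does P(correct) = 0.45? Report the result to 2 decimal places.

P(θ) = 1 / (1 + exp(−α(θ − β)))
logit = ln(0.4500/0.5500) = -0.2007
θ = β + logit/(α) = 1.4 + (-0.2007)/1.1700 = 1.2285

1.23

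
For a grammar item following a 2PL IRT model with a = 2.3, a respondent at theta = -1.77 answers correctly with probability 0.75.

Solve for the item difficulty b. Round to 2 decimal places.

P(theta) = 1 / (1 + exp(−a(theta − b)))
logit(0.75) = ln(0.75/0.25) = 1.0986
b = theta − logit/(a) = -1.77 − 1.0986/2.3000 = -2.2477

-2.25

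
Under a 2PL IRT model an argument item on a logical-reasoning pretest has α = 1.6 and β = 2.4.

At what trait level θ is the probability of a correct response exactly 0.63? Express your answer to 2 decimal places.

P(θ) = 1 / (1 + exp(−α(θ − β)))
logit = ln(0.6300/0.3700) = 0.5322
θ = β + logit/(α) = 2.4 + 0.5322/1.6000 = 2.7326

2.73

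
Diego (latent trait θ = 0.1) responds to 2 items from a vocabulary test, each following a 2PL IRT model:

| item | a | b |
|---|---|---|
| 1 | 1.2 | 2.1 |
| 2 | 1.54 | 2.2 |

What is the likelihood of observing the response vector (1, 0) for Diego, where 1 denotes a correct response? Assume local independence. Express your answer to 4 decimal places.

P(θ) = 1 / (1 + exp(−a(θ − b)))
P_1 = 1/(1+e^{2.4000}) = 0.0832
P_2 = 1/(1+e^{3.2340}) = 0.0379
L = P_1 × (1−P_2) = 0.0832 × 0.9621 = 0.08002

0.0800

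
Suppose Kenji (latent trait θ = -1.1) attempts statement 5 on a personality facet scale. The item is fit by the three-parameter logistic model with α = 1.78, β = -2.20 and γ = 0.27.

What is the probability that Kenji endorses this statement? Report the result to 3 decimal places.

0.910

P(θ) = γ + (1 − γ) · 1 / (1 + exp(−α(θ − β)))
Exponent: 1.78 × (-1.1 − (-2.20)) = 1.9580
1/(1 + e^{-1.9580}) = 0.8763
P = 0.27 + 0.73 × 0.8763 = 0.9097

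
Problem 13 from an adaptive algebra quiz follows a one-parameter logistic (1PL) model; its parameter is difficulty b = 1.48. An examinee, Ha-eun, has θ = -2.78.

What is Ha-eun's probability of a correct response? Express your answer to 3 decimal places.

0.014

P(θ) = 1 / (1 + exp(−(θ − b)))
Exponent: (-2.78 − 1.48) = -4.2600
1/(1 + e^{4.2600}) = 0.0139
P = 0.0139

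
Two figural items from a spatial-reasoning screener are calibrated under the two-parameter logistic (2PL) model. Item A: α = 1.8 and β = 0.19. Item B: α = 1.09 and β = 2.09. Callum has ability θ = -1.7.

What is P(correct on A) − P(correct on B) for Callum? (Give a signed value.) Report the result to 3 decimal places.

P(θ) = 1 / (1 + exp(−α(θ − β)))
P_A = 0.0322
P_B = 0.0158
P_A − P_B = 0.0164

0.016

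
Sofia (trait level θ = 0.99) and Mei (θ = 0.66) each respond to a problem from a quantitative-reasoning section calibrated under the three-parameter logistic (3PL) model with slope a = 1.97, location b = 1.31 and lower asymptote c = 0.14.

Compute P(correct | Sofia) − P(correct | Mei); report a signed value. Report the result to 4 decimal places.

P(θ) = c + (1 − c) · 1 / (1 + exp(−a(θ − b)))
P(Sofia) = 0.4388  [exponent -0.6304]
P(Mei) = 0.3270  [exponent -1.2805]
Difference = 0.4388 − 0.3270 = 0.1118

0.1118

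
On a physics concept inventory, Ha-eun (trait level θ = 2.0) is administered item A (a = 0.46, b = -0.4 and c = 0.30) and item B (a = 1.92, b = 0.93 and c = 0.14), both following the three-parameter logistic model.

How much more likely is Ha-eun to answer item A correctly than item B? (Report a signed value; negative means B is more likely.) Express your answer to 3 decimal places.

-0.077

P(θ) = c + (1 − c) · 1 / (1 + exp(−a(θ − b)))
P_A = 0.8257
P_B = 0.9023
P_A − P_B = -0.0766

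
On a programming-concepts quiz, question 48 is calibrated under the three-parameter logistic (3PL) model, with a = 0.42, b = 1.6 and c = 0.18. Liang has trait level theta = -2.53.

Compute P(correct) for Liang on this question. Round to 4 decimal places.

0.3030

P(theta) = c + (1 − c) · 1 / (1 + exp(−a(theta − b)))
Exponent: 0.42 × (-2.53 − 1.6) = -1.7346
1/(1 + e^{1.7346}) = 0.1500
P = 0.18 + 0.82 × 0.1500 = 0.3030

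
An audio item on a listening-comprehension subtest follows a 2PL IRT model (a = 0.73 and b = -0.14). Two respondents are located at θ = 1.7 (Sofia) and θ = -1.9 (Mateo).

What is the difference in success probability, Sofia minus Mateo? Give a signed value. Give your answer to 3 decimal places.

P(θ) = 1 / (1 + exp(−a(θ − b)))
P(Sofia) = 0.7930  [exponent 1.3432]
P(Mateo) = 0.2167  [exponent -1.2848]
Difference = 0.7930 − 0.2167 = 0.5763

0.576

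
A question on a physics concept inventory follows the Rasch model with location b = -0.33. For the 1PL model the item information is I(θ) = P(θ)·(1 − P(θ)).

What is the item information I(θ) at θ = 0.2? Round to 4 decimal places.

0.2332

P = 1/(1+e^{-0.5300}) = 0.6295
P(1−P) = 0.6295 × 0.3705 = 0.2332
I = P(1−P) = 0.23323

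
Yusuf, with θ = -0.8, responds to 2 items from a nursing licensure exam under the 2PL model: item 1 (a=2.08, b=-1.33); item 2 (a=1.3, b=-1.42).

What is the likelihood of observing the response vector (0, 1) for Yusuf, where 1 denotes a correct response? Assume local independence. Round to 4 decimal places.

P(θ) = 1 / (1 + exp(−a(θ − b)))
P_1 = 1/(1+e^{-1.1024}) = 0.7507
P_2 = 1/(1+e^{-0.8060}) = 0.6913
L = (1−P_1) × P_2 = 0.2493 × 0.6913 = 0.17232

0.1723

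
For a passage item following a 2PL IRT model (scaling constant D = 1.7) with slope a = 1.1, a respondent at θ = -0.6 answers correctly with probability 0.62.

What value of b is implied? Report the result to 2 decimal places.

-0.86

P(θ) = 1 / (1 + exp(−D·a(θ − b)))
logit(0.62) = ln(0.62/0.38) = 0.4895
b = θ − logit/(1.7·a) = -0.6 − 0.4895/1.8700 = -0.8618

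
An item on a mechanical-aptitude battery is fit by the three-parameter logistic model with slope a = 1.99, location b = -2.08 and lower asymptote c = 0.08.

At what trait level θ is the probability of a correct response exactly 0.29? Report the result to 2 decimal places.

P(θ) = c + (1 − c) · 1 / (1 + exp(−a(θ − b)))
Remove guessing floor: (0.29 − 0.08)/(1 − 0.08) = 0.2283
logit = ln(0.2283/0.7717) = -1.2182
θ = b + logit/(a) = -2.08 + (-1.2182)/1.9900 = -2.6921

-2.69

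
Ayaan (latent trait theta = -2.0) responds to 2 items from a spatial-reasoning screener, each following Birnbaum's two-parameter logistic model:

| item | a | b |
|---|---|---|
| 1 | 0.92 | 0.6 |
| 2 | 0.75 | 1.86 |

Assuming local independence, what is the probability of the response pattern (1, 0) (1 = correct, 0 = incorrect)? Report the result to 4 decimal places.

0.0794

P(theta) = 1 / (1 + exp(−a(theta − b)))
P_1 = 1/(1+e^{2.3920}) = 0.0838
P_2 = 1/(1+e^{2.8950}) = 0.0524
L = P_1 × (1−P_2) = 0.0838 × 0.9476 = 0.07939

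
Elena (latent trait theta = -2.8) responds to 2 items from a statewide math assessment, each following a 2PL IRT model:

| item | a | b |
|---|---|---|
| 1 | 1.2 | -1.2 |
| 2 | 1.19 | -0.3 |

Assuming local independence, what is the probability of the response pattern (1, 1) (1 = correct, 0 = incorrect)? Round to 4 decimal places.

P(theta) = 1 / (1 + exp(−a(theta − b)))
P_1 = 1/(1+e^{1.9200}) = 0.1279
P_2 = 1/(1+e^{2.9750}) = 0.0486
L = P_1 × P_2 = 0.1279 × 0.0486 = 0.00621

0.0062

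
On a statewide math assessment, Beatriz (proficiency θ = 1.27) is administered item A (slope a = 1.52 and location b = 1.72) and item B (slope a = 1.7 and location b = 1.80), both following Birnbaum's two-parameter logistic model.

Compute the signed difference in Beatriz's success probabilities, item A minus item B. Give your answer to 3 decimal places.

P(θ) = 1 / (1 + exp(−a(θ − b)))
P_A = 0.3354
P_B = 0.2888
P_A − P_B = 0.0465

0.047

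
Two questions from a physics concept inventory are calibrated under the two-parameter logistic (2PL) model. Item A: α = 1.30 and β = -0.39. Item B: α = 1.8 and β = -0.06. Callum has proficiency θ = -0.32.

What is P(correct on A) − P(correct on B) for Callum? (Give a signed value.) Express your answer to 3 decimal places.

P(θ) = 1 / (1 + exp(−α(θ − β)))
P_A = 0.5227
P_B = 0.3851
P_A − P_B = 0.1376

0.138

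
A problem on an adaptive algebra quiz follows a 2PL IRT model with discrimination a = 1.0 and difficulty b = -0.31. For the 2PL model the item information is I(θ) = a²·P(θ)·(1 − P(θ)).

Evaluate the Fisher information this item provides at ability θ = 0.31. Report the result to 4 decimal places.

P = 1/(1+e^{-0.6200}) = 0.6502
P(1−P) = 0.6502 × 0.3498 = 0.2274
I = a² × P(1−P) = 1.0² × 0.2274 = 0.22743

0.2274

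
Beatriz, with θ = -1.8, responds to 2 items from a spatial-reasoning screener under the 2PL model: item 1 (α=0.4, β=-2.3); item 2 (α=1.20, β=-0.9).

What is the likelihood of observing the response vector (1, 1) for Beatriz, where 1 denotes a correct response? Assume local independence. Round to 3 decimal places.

P(θ) = 1 / (1 + exp(−α(θ − β)))
P_1 = 1/(1+e^{-0.2000}) = 0.5498
P_2 = 1/(1+e^{1.0800}) = 0.2535
L = P_1 × P_2 = 0.5498 × 0.2535 = 0.13939

0.139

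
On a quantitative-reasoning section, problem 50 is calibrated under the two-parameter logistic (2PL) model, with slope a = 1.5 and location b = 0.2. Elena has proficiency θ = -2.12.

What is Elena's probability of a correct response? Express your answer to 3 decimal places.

0.030

P(θ) = 1 / (1 + exp(−a(θ − b)))
Exponent: 1.5 × (-2.12 − 0.2) = -3.4800
1/(1 + e^{3.4800}) = 0.0299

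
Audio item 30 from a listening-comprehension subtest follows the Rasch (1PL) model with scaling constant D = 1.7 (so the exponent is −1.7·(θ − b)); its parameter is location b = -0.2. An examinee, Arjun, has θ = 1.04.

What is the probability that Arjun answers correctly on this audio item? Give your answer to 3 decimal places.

0.892

P(θ) = 1 / (1 + exp(−D·(θ − b)))
Exponent: 1.7 × (1.04 − (-0.2)) = 2.1080
1/(1 + e^{-2.1080}) = 0.8917
P = 0.8917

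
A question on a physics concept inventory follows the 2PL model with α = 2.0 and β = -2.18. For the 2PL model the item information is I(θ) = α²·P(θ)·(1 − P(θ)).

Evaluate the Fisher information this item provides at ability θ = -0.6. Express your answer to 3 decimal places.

P = 1/(1+e^{-3.1600}) = 0.9593
P(1−P) = 0.9593 × 0.0407 = 0.0390
I = α² × P(1−P) = 2.0² × 0.0390 = 0.15617

0.156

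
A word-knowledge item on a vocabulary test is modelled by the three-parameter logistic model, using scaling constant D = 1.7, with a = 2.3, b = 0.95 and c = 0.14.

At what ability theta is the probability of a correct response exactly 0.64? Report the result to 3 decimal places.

P(theta) = c + (1 − c) · 1 / (1 + exp(−D·a(theta − b)))
Remove guessing floor: (0.64 − 0.14)/(1 − 0.14) = 0.5814
logit = ln(0.5814/0.4186) = 0.3285
theta = b + logit/(1.7·a) = 0.95 + 0.3285/3.9100 = 1.0340

1.034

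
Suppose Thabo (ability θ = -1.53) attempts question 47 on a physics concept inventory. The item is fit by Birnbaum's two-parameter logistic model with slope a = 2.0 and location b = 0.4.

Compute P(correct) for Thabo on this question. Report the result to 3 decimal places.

P(θ) = 1 / (1 + exp(−a(θ − b)))
Exponent: 2.0 × (-1.53 − 0.4) = -3.8600
1/(1 + e^{3.8600}) = 0.0206

0.021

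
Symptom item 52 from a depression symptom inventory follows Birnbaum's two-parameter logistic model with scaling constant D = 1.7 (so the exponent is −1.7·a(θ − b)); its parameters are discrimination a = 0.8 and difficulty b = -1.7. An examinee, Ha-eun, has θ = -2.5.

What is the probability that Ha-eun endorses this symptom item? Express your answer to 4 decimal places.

P(θ) = 1 / (1 + exp(−D·a(θ − b)))
Exponent: 1.7 × 0.8 × (-2.5 − (-1.7)) = -1.0880
1/(1 + e^{1.0880}) = 0.2520
P = 0.2520

0.2520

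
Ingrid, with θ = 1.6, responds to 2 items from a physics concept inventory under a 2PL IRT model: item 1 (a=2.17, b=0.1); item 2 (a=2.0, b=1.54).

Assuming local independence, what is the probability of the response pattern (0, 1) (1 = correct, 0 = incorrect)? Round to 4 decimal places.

0.0197

P(θ) = 1 / (1 + exp(−a(θ − b)))
P_1 = 1/(1+e^{-3.2550}) = 0.9629
P_2 = 1/(1+e^{-0.1200}) = 0.5300
L = (1−P_1) × P_2 = 0.0371 × 0.5300 = 0.01969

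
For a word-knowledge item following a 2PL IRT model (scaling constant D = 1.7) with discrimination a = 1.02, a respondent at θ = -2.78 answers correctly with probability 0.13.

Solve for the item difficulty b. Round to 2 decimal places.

P(θ) = 1 / (1 + exp(−D·a(θ − b)))
logit(0.13) = ln(0.13/0.87) = -1.9010
b = θ − logit/(1.7·a) = -2.78 − (-1.9010)/1.7340 = -1.6837

-1.68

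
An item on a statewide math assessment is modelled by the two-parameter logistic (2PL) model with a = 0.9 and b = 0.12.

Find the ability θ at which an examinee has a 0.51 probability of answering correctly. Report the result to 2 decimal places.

0.16

P(θ) = 1 / (1 + exp(−a(θ − b)))
logit = ln(0.5100/0.4900) = 0.0400
θ = b + logit/(a) = 0.12 + 0.0400/0.9000 = 0.1645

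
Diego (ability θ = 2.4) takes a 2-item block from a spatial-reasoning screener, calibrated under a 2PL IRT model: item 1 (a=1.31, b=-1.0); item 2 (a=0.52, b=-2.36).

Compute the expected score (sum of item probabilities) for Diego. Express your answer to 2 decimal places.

1.91

P(θ) = 1 / (1 + exp(−a(θ − b)))
P_1 = 1/(1+e^{-4.4540}) = 0.9885
P_2 = 1/(1+e^{-2.4752}) = 0.9224
E[score] = 0.9885 + 0.9224 = 1.9109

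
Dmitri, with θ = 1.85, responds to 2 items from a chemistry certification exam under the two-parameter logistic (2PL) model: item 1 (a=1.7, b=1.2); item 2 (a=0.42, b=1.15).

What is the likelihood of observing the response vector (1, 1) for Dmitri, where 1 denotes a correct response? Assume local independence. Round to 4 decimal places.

0.4304

P(θ) = 1 / (1 + exp(−a(θ − b)))
P_1 = 1/(1+e^{-1.1050}) = 0.7512
P_2 = 1/(1+e^{-0.2940}) = 0.5730
L = P_1 × P_2 = 0.7512 × 0.5730 = 0.43042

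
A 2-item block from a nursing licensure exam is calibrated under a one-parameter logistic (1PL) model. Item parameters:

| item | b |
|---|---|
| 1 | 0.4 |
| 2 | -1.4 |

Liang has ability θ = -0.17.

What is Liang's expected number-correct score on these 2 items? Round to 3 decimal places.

P(θ) = 1 / (1 + exp(−(θ − b)))
P_1 = 1/(1+e^{0.5700}) = 0.3612
P_2 = 1/(1+e^{-1.2300}) = 0.7738
E[score] = 0.3612 + 0.7738 = 1.1351

1.135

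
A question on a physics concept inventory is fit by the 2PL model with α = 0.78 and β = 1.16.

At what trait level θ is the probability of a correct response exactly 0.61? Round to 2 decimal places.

1.73

P(θ) = 1 / (1 + exp(−α(θ − β)))
logit = ln(0.6100/0.3900) = 0.4473
θ = β + logit/(α) = 1.16 + 0.4473/0.7800 = 1.7335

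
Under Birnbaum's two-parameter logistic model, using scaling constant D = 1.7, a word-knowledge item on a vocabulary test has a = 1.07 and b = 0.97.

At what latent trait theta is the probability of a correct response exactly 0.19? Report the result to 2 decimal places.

0.17

P(theta) = 1 / (1 + exp(−D·a(theta − b)))
logit = ln(0.1900/0.8100) = -1.4500
theta = b + logit/(1.7·a) = 0.97 + (-1.4500)/1.8190 = 0.1729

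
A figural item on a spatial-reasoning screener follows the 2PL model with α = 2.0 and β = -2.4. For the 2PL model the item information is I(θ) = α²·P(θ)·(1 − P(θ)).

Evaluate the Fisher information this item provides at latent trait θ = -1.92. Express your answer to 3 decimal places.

P = 1/(1+e^{-0.9600}) = 0.7231
P(1−P) = 0.7231 × 0.2769 = 0.2002
I = α² × P(1−P) = 2.0² × 0.2002 = 0.80087

0.801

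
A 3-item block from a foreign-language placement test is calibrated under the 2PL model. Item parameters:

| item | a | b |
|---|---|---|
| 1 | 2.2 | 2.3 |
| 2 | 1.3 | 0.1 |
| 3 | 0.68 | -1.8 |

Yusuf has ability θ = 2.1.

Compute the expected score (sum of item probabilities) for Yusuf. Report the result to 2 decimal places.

P(θ) = 1 / (1 + exp(−a(θ − b)))
P_1 = 1/(1+e^{0.4400}) = 0.3917
P_2 = 1/(1+e^{-2.6000}) = 0.9309
P_3 = 1/(1+e^{-2.6520}) = 0.9341
E[score] = 0.3917 + 0.9309 + 0.9341 = 2.2567

2.26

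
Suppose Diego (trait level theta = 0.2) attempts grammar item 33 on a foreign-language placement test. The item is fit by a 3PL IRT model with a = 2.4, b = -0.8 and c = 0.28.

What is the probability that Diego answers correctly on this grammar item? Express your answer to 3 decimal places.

P(theta) = c + (1 − c) · 1 / (1 + exp(−a(theta − b)))
Exponent: 2.4 × (0.2 − (-0.8)) = 2.4000
1/(1 + e^{-2.4000}) = 0.9168
P = 0.28 + 0.72 × 0.9168 = 0.9401

0.940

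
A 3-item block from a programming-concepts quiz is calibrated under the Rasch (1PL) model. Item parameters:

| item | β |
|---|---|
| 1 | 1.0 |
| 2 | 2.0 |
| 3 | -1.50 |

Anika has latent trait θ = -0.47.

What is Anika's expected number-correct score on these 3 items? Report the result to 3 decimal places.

1.002

P(θ) = 1 / (1 + exp(−(θ − β)))
P_1 = 1/(1+e^{1.4700}) = 0.1869
P_2 = 1/(1+e^{2.4700}) = 0.0780
P_3 = 1/(1+e^{-1.0300}) = 0.7369
E[score] = 0.1869 + 0.0780 + 0.7369 = 1.0018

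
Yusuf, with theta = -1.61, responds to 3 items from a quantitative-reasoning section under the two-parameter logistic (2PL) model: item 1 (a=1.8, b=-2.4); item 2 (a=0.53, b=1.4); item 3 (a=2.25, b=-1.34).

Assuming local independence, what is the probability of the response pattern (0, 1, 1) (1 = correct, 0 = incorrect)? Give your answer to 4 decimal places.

0.0116

P(theta) = 1 / (1 + exp(−a(theta − b)))
P_1 = 1/(1+e^{-1.4220}) = 0.8057
P_2 = 1/(1+e^{1.5953}) = 0.1686
P_3 = 1/(1+e^{0.6075}) = 0.3526
L = (1−P_1) × P_2 × P_3 = 0.1943 × 0.1686 × 0.3526 = 0.01156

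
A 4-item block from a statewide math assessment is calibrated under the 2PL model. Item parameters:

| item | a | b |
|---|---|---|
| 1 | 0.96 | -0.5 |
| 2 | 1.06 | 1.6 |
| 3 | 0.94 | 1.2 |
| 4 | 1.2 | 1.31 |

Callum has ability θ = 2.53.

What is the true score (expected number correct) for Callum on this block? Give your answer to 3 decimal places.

3.266

P(θ) = 1 / (1 + exp(−a(θ − b)))
P_1 = 1/(1+e^{-2.9088}) = 0.9483
P_2 = 1/(1+e^{-0.9858}) = 0.7283
P_3 = 1/(1+e^{-1.2502}) = 0.7773
P_4 = 1/(1+e^{-1.4640}) = 0.8121
E[score] = 0.9483 + 0.7283 + 0.7773 + 0.8121 = 3.2660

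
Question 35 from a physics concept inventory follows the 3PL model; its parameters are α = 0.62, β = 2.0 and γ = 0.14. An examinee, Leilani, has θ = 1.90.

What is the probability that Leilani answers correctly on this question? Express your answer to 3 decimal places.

0.557

P(θ) = γ + (1 − γ) · 1 / (1 + exp(−α(θ − β)))
Exponent: 0.62 × (1.90 − 2.0) = -0.0620
1/(1 + e^{0.0620}) = 0.4845
P = 0.14 + 0.86 × 0.4845 = 0.5567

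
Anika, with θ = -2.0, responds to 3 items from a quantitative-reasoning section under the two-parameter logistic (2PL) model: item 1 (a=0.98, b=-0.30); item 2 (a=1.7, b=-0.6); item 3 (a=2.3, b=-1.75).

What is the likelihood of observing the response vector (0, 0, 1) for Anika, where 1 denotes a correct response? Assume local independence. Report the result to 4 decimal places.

P(θ) = 1 / (1 + exp(−a(θ − b)))
P_1 = 1/(1+e^{1.6660}) = 0.1590
P_2 = 1/(1+e^{2.3800}) = 0.0847
P_3 = 1/(1+e^{0.5750}) = 0.3601
L = (1−P_1) × (1−P_2) × P_3 = 0.8410 × 0.9153 × 0.3601 = 0.27719

0.2772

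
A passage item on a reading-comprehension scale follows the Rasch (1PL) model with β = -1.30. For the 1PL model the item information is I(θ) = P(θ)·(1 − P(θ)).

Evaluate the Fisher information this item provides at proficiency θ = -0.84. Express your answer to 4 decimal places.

0.2372

P = 1/(1+e^{-0.4600}) = 0.6130
P(1−P) = 0.6130 × 0.3870 = 0.2372
I = P(1−P) = 0.23723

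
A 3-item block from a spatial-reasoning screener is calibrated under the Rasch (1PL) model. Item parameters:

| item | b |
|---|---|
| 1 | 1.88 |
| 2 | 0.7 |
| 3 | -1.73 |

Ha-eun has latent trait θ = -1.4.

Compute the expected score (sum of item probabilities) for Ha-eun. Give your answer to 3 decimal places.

0.727

P(θ) = 1 / (1 + exp(−(θ − b)))
P_1 = 1/(1+e^{3.2800}) = 0.0363
P_2 = 1/(1+e^{2.1000}) = 0.1091
P_3 = 1/(1+e^{-0.3300}) = 0.5818
E[score] = 0.0363 + 0.1091 + 0.5818 = 0.7271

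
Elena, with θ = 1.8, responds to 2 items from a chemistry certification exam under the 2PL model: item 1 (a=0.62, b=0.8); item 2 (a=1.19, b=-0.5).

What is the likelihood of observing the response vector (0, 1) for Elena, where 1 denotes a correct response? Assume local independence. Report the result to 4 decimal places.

0.3285

P(θ) = 1 / (1 + exp(−a(θ − b)))
P_1 = 1/(1+e^{-0.6200}) = 0.6502
P_2 = 1/(1+e^{-2.7370}) = 0.9392
L = (1−P_1) × P_2 = 0.3498 × 0.9392 = 0.32851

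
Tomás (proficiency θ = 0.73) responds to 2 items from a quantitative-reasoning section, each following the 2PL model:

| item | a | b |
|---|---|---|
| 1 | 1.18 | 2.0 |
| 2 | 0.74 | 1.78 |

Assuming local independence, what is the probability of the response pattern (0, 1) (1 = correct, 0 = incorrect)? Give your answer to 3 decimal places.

0.257

P(θ) = 1 / (1 + exp(−a(θ − b)))
P_1 = 1/(1+e^{1.4986}) = 0.1826
P_2 = 1/(1+e^{0.7770}) = 0.3150
L = (1−P_1) × P_2 = 0.8174 × 0.3150 = 0.25744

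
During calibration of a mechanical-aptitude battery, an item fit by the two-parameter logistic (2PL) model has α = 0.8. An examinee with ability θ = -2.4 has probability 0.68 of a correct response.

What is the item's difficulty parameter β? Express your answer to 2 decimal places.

-3.34

P(θ) = 1 / (1 + exp(−α(θ − β)))
logit(0.68) = ln(0.68/0.32) = 0.7538
β = θ − logit/(α) = -2.4 − 0.7538/0.8000 = -3.3422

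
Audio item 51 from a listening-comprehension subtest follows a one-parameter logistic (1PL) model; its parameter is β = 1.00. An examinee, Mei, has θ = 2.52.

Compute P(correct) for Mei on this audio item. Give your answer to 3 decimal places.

0.821

P(θ) = 1 / (1 + exp(−(θ − β)))
Exponent: (2.52 − 1.00) = 1.5200
1/(1 + e^{-1.5200}) = 0.8205
P = 0.8205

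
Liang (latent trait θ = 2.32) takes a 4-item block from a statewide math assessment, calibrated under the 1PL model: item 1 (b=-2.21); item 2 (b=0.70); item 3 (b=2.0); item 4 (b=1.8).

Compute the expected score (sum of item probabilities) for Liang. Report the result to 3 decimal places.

3.031

P(θ) = 1 / (1 + exp(−(θ − b)))
P_1 = 1/(1+e^{-4.5300}) = 0.9893
P_2 = 1/(1+e^{-1.6200}) = 0.8348
P_3 = 1/(1+e^{-0.3200}) = 0.5793
P_4 = 1/(1+e^{-0.5200}) = 0.6271
E[score] = 0.9893 + 0.8348 + 0.5793 + 0.6271 = 3.0306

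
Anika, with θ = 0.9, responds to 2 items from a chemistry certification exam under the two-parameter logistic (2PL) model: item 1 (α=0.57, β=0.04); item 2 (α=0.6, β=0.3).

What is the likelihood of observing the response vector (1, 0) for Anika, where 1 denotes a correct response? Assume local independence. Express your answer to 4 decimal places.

P(θ) = 1 / (1 + exp(−α(θ − β)))
P_1 = 1/(1+e^{-0.4902}) = 0.6202
P_2 = 1/(1+e^{-0.3600}) = 0.5890
L = P_1 × (1−P_2) = 0.6202 × 0.4110 = 0.25486

0.2549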